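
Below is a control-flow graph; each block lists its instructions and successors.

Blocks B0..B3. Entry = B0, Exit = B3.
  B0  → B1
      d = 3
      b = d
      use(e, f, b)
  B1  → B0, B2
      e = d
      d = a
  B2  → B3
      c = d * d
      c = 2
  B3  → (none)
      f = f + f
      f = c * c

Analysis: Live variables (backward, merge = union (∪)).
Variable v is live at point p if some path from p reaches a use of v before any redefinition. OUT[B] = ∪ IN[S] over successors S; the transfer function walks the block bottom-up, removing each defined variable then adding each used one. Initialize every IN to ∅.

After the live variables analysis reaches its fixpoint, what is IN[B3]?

Converged values:
  B0:  IN={a, e, f}  OUT={a, d, f}
  B1:  IN={a, d, f}  OUT={a, d, e, f}
  B2:  IN={d, f}  OUT={c, f}
  B3:  IN={c, f}  OUT={}

B3 is the boundary node: OUT[B3] = {}
Applying B3's transfer function to that OUT value gives IN[B3] (row B3 above).

Answer: {c, f}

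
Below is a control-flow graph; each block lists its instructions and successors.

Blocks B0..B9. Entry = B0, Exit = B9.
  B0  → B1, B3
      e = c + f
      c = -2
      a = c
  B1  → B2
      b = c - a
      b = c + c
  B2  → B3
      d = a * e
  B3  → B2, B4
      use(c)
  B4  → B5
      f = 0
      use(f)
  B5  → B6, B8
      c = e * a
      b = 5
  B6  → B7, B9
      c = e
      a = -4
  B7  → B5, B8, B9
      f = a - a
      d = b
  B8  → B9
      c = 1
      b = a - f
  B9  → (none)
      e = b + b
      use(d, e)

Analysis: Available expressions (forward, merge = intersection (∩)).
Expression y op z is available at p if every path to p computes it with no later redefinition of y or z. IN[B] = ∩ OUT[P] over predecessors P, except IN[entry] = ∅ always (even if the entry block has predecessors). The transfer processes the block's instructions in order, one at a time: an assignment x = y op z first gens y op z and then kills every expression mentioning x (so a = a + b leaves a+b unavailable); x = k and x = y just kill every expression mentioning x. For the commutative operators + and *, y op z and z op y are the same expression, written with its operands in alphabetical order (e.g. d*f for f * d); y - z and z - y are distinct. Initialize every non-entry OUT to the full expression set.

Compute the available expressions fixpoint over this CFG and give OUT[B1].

Answer: {c+c, c-a}

Trace:
Per-block solution:
  B0:   IN={}   OUT={}
  B1:   IN={}   OUT={c+c, c-a}
  B2:   IN={}   OUT={a*e}
  B3:   IN={}   OUT={}
  B4:   IN={}   OUT={}
  B5:   IN={}   OUT={a*e}
  B6:   IN={a*e}   OUT={}
  B7:   IN={}   OUT={a-a}
  B8:   IN={}   OUT={a-f}
  B9:   IN={}   OUT={b+b}

Merge at B1: IN[B1] = OUT[B0] = {}
Applying B1's transfer function to that IN value gives OUT[B1] (row B1 above).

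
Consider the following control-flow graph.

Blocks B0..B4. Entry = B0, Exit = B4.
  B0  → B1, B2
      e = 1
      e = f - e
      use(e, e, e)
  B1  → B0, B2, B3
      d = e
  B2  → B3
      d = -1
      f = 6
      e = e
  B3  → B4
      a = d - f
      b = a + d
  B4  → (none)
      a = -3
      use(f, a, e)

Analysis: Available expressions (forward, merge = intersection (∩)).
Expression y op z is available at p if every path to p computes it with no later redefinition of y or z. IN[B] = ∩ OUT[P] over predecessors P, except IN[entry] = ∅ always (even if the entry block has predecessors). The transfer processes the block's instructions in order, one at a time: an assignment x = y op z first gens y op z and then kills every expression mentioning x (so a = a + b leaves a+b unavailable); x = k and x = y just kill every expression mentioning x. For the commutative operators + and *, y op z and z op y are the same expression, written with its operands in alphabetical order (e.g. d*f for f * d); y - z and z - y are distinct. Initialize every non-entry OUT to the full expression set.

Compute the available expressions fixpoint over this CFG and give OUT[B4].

Answer: {d-f}

Working:
Per-block solution:
  B0:  IN={}  OUT={}
  B1:  IN={}  OUT={}
  B2:  IN={}  OUT={}
  B3:  IN={}  OUT={a+d, d-f}
  B4:  IN={a+d, d-f}  OUT={d-f}

Merge at B4: IN[B4] = OUT[B3] = {a+d, d-f}
Applying B4's transfer function to that IN value gives OUT[B4] (row B4 above).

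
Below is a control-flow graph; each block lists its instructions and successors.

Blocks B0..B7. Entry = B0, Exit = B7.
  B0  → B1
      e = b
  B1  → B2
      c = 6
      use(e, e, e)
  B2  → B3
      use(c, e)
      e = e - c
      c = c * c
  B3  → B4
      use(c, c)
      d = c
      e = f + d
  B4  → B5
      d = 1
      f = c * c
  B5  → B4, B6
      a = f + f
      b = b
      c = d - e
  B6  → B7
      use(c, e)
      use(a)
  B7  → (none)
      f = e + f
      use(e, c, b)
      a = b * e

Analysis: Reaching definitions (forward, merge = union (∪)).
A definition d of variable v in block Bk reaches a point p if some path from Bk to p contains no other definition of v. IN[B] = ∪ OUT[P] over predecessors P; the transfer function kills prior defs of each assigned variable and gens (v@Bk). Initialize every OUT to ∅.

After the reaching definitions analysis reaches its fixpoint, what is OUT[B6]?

Answer: {a@B5, b@B5, c@B5, d@B4, e@B3, f@B4}

Working:
Converged values:
  B0:   IN={}   OUT={e@B0}
  B1:   IN={e@B0}   OUT={c@B1, e@B0}
  B2:   IN={c@B1, e@B0}   OUT={c@B2, e@B2}
  B3:   IN={c@B2, e@B2}   OUT={c@B2, d@B3, e@B3}
  B4:   IN={a@B5, b@B5, c@B2, c@B5, d@B3, d@B4, e@B3, f@B4}   OUT={a@B5, b@B5, c@B2, c@B5, d@B4, e@B3, f@B4}
  B5:   IN={a@B5, b@B5, c@B2, c@B5, d@B4, e@B3, f@B4}   OUT={a@B5, b@B5, c@B5, d@B4, e@B3, f@B4}
  B6:   IN={a@B5, b@B5, c@B5, d@B4, e@B3, f@B4}   OUT={a@B5, b@B5, c@B5, d@B4, e@B3, f@B4}
  B7:   IN={a@B5, b@B5, c@B5, d@B4, e@B3, f@B4}   OUT={a@B7, b@B5, c@B5, d@B4, e@B3, f@B7}

Merge at B6: IN[B6] = OUT[B5] = {a@B5, b@B5, c@B5, d@B4, e@B3, f@B4}
Applying B6's transfer function to that IN value gives OUT[B6] (row B6 above).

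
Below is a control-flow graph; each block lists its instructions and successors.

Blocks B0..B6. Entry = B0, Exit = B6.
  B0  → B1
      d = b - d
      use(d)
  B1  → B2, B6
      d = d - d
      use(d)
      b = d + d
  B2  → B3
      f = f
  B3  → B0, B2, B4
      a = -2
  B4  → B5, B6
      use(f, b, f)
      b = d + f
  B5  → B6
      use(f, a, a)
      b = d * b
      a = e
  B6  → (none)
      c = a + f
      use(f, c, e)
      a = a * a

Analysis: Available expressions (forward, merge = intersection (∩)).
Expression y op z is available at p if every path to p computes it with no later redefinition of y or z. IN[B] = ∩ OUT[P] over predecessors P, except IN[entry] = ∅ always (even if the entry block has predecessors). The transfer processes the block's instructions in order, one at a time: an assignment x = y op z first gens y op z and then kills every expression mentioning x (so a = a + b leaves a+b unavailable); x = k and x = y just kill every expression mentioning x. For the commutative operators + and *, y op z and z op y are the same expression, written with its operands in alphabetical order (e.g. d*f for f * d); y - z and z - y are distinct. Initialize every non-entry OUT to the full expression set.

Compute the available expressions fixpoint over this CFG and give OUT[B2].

Converged values:
  B0:  IN={}  OUT={}
  B1:  IN={}  OUT={d+d}
  B2:  IN={d+d}  OUT={d+d}
  B3:  IN={d+d}  OUT={d+d}
  B4:  IN={d+d}  OUT={d+d, d+f}
  B5:  IN={d+d, d+f}  OUT={d+d, d+f}
  B6:  IN={d+d}  OUT={d+d}

Merge at B2: IN[B2] = OUT[B1] ∩ OUT[B3] = {d+d}
Applying B2's transfer function to that IN value gives OUT[B2] (row B2 above).

Answer: {d+d}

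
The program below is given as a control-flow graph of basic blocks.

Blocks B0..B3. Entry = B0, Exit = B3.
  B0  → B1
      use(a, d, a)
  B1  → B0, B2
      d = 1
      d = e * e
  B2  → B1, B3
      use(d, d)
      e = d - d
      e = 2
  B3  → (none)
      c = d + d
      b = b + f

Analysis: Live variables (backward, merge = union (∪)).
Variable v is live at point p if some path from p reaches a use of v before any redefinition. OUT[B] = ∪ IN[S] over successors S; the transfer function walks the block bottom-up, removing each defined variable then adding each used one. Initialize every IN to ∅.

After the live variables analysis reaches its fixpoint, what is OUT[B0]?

Fixpoint table:
  B0: | IN={a, b, d, e, f} | OUT={a, b, e, f}
  B1: | IN={a, b, e, f} | OUT={a, b, d, e, f}
  B2: | IN={a, b, d, f} | OUT={a, b, d, e, f}
  B3: | IN={b, d, f} | OUT={}

Merge at B0: OUT[B0] = IN[B1] = {a, b, e, f}

Answer: {a, b, e, f}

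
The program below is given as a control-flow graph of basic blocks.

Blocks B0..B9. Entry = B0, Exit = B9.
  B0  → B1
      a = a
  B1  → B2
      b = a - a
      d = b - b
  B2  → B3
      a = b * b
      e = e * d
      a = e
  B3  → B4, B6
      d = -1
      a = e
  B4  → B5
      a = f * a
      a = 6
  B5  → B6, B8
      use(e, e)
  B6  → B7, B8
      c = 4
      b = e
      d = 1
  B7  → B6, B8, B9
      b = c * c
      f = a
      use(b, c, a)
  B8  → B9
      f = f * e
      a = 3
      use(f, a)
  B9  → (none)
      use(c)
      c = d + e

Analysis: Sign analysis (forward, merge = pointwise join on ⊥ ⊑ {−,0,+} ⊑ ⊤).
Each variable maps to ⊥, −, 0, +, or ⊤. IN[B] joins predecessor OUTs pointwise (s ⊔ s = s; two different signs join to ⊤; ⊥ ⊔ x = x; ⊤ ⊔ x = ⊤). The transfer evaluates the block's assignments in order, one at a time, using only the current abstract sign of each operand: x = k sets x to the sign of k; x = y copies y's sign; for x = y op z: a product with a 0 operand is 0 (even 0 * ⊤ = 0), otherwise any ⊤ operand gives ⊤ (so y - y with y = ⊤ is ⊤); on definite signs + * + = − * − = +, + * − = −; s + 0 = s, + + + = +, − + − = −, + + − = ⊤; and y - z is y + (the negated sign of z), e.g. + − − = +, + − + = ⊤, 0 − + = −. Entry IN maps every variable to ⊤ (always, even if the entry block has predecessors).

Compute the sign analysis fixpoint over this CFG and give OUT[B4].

Answer: {a: +, b: ⊤, c: ⊤, d: -, e: ⊤, f: ⊤}

Derivation:
Fixpoint table:
  B0: | IN=(all ⊤) | OUT=(all ⊤)
  B1: | IN=(all ⊤) | OUT=(all ⊤)
  B2: | IN=(all ⊤) | OUT=(all ⊤)
  B3: | IN=(all ⊤) | OUT={d:-; rest ⊤}
  B4: | IN={d:-; rest ⊤} | OUT={a:+, d:-; rest ⊤}
  B5: | IN={a:+, d:-; rest ⊤} | OUT={a:+, d:-; rest ⊤}
  B6: | IN=(all ⊤) | OUT={c:+, d:+; rest ⊤}
  B7: | IN={c:+, d:+; rest ⊤} | OUT={b:+, c:+, d:+; rest ⊤}
  B8: | IN=(all ⊤) | OUT={a:+; rest ⊤}
  B9: | IN=(all ⊤) | OUT=(all ⊤)

Merge at B4: IN[B4] = OUT[B3] = {a: ⊤, b: ⊤, c: ⊤, d: -, e: ⊤, f: ⊤}
Applying B4's transfer function to that IN value gives OUT[B4] (row B4 above).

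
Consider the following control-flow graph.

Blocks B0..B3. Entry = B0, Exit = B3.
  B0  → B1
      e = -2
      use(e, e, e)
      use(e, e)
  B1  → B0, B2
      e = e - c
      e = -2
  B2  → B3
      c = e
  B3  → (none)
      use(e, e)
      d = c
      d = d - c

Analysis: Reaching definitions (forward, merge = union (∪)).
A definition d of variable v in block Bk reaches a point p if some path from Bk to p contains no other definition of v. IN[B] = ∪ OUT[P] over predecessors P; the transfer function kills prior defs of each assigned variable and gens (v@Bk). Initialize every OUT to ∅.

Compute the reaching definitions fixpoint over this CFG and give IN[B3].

Converged values:
  B0:  IN={e@B1}  OUT={e@B0}
  B1:  IN={e@B0}  OUT={e@B1}
  B2:  IN={e@B1}  OUT={c@B2, e@B1}
  B3:  IN={c@B2, e@B1}  OUT={c@B2, d@B3, e@B1}

Merge at B3: IN[B3] = OUT[B2] = {c@B2, e@B1}

Answer: {c@B2, e@B1}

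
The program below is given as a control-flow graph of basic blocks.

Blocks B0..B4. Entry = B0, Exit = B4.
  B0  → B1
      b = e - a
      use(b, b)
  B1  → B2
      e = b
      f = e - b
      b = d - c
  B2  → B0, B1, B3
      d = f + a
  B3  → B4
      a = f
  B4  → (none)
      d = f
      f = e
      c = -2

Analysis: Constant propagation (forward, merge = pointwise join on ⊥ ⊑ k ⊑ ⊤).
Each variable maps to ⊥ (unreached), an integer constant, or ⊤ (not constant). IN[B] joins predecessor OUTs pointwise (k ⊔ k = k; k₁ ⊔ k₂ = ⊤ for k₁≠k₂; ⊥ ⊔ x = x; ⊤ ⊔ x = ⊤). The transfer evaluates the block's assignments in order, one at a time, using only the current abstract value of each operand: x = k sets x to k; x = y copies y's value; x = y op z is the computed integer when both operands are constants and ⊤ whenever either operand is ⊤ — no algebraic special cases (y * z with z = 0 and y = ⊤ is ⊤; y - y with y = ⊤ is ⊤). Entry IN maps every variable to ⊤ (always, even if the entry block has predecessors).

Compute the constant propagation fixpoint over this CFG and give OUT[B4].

Per-block solution:
  B0: | IN=(all ⊤) | OUT=(all ⊤)
  B1: | IN=(all ⊤) | OUT=(all ⊤)
  B2: | IN=(all ⊤) | OUT=(all ⊤)
  B3: | IN=(all ⊤) | OUT=(all ⊤)
  B4: | IN=(all ⊤) | OUT={c:-2; rest ⊤}

Merge at B4: IN[B4] = OUT[B3] = {a: ⊤, b: ⊤, c: ⊤, d: ⊤, e: ⊤, f: ⊤}
Applying B4's transfer function to that IN value gives OUT[B4] (row B4 above).

Answer: {a: ⊤, b: ⊤, c: -2, d: ⊤, e: ⊤, f: ⊤}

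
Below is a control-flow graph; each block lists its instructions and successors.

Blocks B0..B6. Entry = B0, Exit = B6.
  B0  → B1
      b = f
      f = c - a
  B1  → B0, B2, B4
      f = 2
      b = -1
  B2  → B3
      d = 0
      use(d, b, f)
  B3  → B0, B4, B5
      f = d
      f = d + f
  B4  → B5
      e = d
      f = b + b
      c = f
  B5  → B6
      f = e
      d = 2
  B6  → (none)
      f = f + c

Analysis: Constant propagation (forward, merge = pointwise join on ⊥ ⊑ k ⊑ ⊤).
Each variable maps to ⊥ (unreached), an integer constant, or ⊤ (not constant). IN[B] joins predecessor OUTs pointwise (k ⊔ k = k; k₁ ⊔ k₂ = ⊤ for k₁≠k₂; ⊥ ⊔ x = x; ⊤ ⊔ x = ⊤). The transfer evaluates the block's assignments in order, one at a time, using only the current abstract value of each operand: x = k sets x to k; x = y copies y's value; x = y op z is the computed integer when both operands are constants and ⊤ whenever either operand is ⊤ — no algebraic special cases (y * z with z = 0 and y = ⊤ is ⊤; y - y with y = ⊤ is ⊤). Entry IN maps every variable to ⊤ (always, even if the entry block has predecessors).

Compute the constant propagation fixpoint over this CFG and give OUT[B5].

Answer: {a: ⊤, b: -1, c: ⊤, d: 2, e: ⊤, f: ⊤}

Derivation:
Fixpoint table:
  B0:  IN=(all ⊤)  OUT=(all ⊤)
  B1:  IN=(all ⊤)  OUT={b:-1, f:2; rest ⊤}
  B2:  IN={b:-1, f:2; rest ⊤}  OUT={b:-1, d:0, f:2; rest ⊤}
  B3:  IN={b:-1, d:0, f:2; rest ⊤}  OUT={b:-1, d:0, f:0; rest ⊤}
  B4:  IN={b:-1; rest ⊤}  OUT={b:-1, c:-2, f:-2; rest ⊤}
  B5:  IN={b:-1; rest ⊤}  OUT={b:-1, d:2; rest ⊤}
  B6:  IN={b:-1, d:2; rest ⊤}  OUT={b:-1, d:2; rest ⊤}

Merge at B5: IN[B5] = OUT[B3] ⊔ OUT[B4] = {a: ⊤, b: -1, c: ⊤, d: ⊤, e: ⊤, f: ⊤}
Applying B5's transfer function to that IN value gives OUT[B5] (row B5 above).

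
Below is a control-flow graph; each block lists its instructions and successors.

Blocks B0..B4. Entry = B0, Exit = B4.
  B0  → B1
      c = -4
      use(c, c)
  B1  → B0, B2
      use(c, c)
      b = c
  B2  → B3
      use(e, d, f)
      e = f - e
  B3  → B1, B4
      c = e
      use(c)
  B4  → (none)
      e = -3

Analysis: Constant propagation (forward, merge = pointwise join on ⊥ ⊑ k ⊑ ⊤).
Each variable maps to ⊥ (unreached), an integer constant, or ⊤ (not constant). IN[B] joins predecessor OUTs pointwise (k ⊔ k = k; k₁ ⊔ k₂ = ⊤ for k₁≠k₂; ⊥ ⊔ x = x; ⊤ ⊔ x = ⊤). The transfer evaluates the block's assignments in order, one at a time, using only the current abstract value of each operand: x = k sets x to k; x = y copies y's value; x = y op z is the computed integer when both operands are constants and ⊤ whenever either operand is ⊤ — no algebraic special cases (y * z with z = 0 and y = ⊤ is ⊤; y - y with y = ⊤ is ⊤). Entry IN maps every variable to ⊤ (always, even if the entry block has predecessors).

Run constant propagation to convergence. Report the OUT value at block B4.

Per-block solution:
  B0: | IN=(all ⊤) | OUT={c:-4; rest ⊤}
  B1: | IN=(all ⊤) | OUT=(all ⊤)
  B2: | IN=(all ⊤) | OUT=(all ⊤)
  B3: | IN=(all ⊤) | OUT=(all ⊤)
  B4: | IN=(all ⊤) | OUT={e:-3; rest ⊤}

Merge at B4: IN[B4] = OUT[B3] = {a: ⊤, b: ⊤, c: ⊤, d: ⊤, e: ⊤, f: ⊤}
Applying B4's transfer function to that IN value gives OUT[B4] (row B4 above).

Answer: {a: ⊤, b: ⊤, c: ⊤, d: ⊤, e: -3, f: ⊤}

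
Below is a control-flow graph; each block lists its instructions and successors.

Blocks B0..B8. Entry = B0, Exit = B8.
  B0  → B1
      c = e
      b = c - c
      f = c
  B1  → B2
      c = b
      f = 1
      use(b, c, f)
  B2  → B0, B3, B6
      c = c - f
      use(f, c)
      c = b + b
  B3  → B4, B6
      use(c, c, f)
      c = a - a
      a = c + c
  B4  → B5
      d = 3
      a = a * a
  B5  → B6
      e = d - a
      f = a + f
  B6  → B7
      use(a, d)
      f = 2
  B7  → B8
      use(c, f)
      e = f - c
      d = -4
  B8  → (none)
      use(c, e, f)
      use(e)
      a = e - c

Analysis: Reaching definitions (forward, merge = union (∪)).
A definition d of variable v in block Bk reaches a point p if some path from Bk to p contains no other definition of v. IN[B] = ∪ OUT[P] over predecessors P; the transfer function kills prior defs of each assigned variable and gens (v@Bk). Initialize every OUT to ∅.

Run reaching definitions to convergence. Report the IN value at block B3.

Converged values:
  B0: | IN={b@B0, c@B2, f@B1} | OUT={b@B0, c@B0, f@B0}
  B1: | IN={b@B0, c@B0, f@B0} | OUT={b@B0, c@B1, f@B1}
  B2: | IN={b@B0, c@B1, f@B1} | OUT={b@B0, c@B2, f@B1}
  B3: | IN={b@B0, c@B2, f@B1} | OUT={a@B3, b@B0, c@B3, f@B1}
  B4: | IN={a@B3, b@B0, c@B3, f@B1} | OUT={a@B4, b@B0, c@B3, d@B4, f@B1}
  B5: | IN={a@B4, b@B0, c@B3, d@B4, f@B1} | OUT={a@B4, b@B0, c@B3, d@B4, e@B5, f@B5}
  B6: | IN={a@B3, a@B4, b@B0, c@B2, c@B3, d@B4, e@B5, f@B1, f@B5} | OUT={a@B3, a@B4, b@B0, c@B2, c@B3, d@B4, e@B5, f@B6}
  B7: | IN={a@B3, a@B4, b@B0, c@B2, c@B3, d@B4, e@B5, f@B6} | OUT={a@B3, a@B4, b@B0, c@B2, c@B3, d@B7, e@B7, f@B6}
  B8: | IN={a@B3, a@B4, b@B0, c@B2, c@B3, d@B7, e@B7, f@B6} | OUT={a@B8, b@B0, c@B2, c@B3, d@B7, e@B7, f@B6}

Merge at B3: IN[B3] = OUT[B2] = {b@B0, c@B2, f@B1}

Answer: {b@B0, c@B2, f@B1}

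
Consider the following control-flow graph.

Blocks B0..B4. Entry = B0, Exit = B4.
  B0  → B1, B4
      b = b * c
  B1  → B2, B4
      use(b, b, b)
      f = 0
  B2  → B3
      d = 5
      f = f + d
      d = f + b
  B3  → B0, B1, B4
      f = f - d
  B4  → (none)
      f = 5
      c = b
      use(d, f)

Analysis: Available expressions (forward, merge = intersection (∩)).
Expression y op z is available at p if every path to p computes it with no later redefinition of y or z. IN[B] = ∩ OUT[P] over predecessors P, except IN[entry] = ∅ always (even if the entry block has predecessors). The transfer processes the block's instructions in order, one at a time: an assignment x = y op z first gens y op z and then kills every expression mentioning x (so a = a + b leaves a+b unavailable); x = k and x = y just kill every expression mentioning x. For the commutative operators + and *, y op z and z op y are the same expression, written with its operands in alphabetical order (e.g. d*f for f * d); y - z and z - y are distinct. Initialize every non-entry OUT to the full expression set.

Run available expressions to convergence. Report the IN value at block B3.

Answer: {b+f}

Trace:
Fixpoint table:
  B0: | IN={} | OUT={}
  B1: | IN={} | OUT={}
  B2: | IN={} | OUT={b+f}
  B3: | IN={b+f} | OUT={}
  B4: | IN={} | OUT={}

Merge at B3: IN[B3] = OUT[B2] = {b+f}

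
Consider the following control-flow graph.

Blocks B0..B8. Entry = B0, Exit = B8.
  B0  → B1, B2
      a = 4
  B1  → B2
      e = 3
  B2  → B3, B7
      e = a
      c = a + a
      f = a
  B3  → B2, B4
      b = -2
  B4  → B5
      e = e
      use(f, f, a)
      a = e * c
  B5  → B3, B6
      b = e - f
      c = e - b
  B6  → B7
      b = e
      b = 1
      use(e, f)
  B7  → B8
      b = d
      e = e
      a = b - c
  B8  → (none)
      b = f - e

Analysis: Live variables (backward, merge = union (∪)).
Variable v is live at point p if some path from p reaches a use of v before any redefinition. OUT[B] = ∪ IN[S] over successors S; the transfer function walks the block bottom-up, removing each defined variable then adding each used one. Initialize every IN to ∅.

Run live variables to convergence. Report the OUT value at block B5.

Per-block solution:
  B0: | IN={d} | OUT={a, d}
  B1: | IN={a, d} | OUT={a, d}
  B2: | IN={a, d} | OUT={a, c, d, e, f}
  B3: | IN={a, c, d, e, f} | OUT={a, c, d, e, f}
  B4: | IN={a, c, d, e, f} | OUT={a, d, e, f}
  B5: | IN={a, d, e, f} | OUT={a, c, d, e, f}
  B6: | IN={c, d, e, f} | OUT={c, d, e, f}
  B7: | IN={c, d, e, f} | OUT={e, f}
  B8: | IN={e, f} | OUT={}

Merge at B5: OUT[B5] = IN[B3] ⊔ IN[B6] = {a, c, d, e, f}

Answer: {a, c, d, e, f}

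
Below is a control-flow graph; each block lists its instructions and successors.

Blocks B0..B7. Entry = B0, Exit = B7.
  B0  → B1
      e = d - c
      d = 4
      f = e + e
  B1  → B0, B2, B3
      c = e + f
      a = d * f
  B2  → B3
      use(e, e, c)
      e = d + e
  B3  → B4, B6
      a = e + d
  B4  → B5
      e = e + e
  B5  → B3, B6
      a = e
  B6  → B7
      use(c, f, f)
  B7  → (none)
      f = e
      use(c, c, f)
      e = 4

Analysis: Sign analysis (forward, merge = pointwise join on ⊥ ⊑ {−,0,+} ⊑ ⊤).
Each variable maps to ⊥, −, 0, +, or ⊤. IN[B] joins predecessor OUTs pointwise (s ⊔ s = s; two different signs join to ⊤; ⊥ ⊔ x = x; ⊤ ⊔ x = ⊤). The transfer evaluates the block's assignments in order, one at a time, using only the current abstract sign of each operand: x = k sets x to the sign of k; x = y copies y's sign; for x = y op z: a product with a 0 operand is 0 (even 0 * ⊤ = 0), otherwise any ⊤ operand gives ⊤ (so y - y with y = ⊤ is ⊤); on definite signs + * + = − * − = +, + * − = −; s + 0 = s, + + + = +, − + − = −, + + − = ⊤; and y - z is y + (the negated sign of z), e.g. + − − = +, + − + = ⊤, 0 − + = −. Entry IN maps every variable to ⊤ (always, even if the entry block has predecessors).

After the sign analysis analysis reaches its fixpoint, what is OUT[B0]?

Answer: {a: ⊤, b: ⊤, c: ⊤, d: +, e: ⊤, f: ⊤}

Derivation:
Per-block solution:
  B0:   IN=(all ⊤)   OUT={d:+; rest ⊤}
  B1:   IN={d:+; rest ⊤}   OUT={d:+; rest ⊤}
  B2:   IN={d:+; rest ⊤}   OUT={d:+; rest ⊤}
  B3:   IN={d:+; rest ⊤}   OUT={d:+; rest ⊤}
  B4:   IN={d:+; rest ⊤}   OUT={d:+; rest ⊤}
  B5:   IN={d:+; rest ⊤}   OUT={d:+; rest ⊤}
  B6:   IN={d:+; rest ⊤}   OUT={d:+; rest ⊤}
  B7:   IN={d:+; rest ⊤}   OUT={d:+, e:+; rest ⊤}

Merge at B0 (entry node, so the boundary value (all ⊤) is joined with the incoming edge(s)): IN[B0] = (all ⊤) ⊔ OUT[B1] = {a: ⊤, b: ⊤, c: ⊤, d: ⊤, e: ⊤, f: ⊤}
Applying B0's transfer function to that IN value gives OUT[B0] (row B0 above).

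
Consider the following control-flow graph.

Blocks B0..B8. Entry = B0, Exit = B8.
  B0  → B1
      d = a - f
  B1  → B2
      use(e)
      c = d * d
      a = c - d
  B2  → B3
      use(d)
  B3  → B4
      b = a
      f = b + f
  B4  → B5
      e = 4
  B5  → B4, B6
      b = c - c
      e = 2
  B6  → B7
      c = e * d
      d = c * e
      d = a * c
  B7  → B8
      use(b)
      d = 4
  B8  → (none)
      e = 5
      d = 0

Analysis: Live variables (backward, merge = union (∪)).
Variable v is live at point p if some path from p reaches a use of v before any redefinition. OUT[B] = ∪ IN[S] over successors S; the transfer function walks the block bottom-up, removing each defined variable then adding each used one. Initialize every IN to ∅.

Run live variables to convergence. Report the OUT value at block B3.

Answer: {a, c, d}

Working:
Fixpoint table:
  B0:   IN={a, e, f}   OUT={d, e, f}
  B1:   IN={d, e, f}   OUT={a, c, d, f}
  B2:   IN={a, c, d, f}   OUT={a, c, d, f}
  B3:   IN={a, c, d, f}   OUT={a, c, d}
  B4:   IN={a, c, d}   OUT={a, c, d}
  B5:   IN={a, c, d}   OUT={a, b, c, d, e}
  B6:   IN={a, b, d, e}   OUT={b}
  B7:   IN={b}   OUT={}
  B8:   IN={}   OUT={}

Merge at B3: OUT[B3] = IN[B4] = {a, c, d}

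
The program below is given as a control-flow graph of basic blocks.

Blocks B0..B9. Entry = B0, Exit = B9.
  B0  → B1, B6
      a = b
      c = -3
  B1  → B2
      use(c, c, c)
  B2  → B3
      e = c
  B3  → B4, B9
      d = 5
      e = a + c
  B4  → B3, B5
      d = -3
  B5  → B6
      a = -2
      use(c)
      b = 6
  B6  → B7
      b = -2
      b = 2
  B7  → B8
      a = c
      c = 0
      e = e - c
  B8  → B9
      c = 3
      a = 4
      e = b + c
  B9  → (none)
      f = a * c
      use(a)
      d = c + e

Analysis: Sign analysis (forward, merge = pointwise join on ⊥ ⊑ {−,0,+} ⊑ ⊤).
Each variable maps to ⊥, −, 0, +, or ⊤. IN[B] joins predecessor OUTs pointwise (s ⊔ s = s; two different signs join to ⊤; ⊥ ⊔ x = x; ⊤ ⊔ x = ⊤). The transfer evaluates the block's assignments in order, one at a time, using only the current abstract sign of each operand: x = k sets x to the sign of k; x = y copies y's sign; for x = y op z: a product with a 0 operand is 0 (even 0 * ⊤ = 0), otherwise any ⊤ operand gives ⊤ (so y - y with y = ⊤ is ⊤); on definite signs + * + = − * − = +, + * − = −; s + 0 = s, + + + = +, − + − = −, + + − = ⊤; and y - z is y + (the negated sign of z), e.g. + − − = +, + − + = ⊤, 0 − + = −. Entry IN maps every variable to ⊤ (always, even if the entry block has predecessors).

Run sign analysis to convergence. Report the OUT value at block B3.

Answer: {a: ⊤, b: ⊤, c: -, d: +, e: ⊤, f: ⊤}

Derivation:
Converged values:
  B0:  IN=(all ⊤)  OUT={c:-; rest ⊤}
  B1:  IN={c:-; rest ⊤}  OUT={c:-; rest ⊤}
  B2:  IN={c:-; rest ⊤}  OUT={c:-, e:-; rest ⊤}
  B3:  IN={c:-; rest ⊤}  OUT={c:-, d:+; rest ⊤}
  B4:  IN={c:-, d:+; rest ⊤}  OUT={c:-, d:-; rest ⊤}
  B5:  IN={c:-, d:-; rest ⊤}  OUT={a:-, b:+, c:-, d:-; rest ⊤}
  B6:  IN={c:-; rest ⊤}  OUT={b:+, c:-; rest ⊤}
  B7:  IN={b:+, c:-; rest ⊤}  OUT={a:-, b:+, c:0; rest ⊤}
  B8:  IN={a:-, b:+, c:0; rest ⊤}  OUT={a:+, b:+, c:+, e:+; rest ⊤}
  B9:  IN=(all ⊤)  OUT=(all ⊤)

Merge at B3: IN[B3] = OUT[B2] ⊔ OUT[B4] = {a: ⊤, b: ⊤, c: -, d: ⊤, e: ⊤, f: ⊤}
Applying B3's transfer function to that IN value gives OUT[B3] (row B3 above).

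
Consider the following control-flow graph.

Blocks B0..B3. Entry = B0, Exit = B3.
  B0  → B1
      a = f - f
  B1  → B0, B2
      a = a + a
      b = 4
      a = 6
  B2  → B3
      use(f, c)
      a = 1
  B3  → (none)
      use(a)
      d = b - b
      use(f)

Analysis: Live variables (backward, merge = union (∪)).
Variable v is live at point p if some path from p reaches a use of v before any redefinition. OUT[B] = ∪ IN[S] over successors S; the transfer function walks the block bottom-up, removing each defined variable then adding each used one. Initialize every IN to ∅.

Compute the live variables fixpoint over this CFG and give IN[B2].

Converged values:
  B0:   IN={c, f}   OUT={a, c, f}
  B1:   IN={a, c, f}   OUT={b, c, f}
  B2:   IN={b, c, f}   OUT={a, b, f}
  B3:   IN={a, b, f}   OUT={}

Merge at B2: OUT[B2] = IN[B3] = {a, b, f}
Applying B2's transfer function to that OUT value gives IN[B2] (row B2 above).

Answer: {b, c, f}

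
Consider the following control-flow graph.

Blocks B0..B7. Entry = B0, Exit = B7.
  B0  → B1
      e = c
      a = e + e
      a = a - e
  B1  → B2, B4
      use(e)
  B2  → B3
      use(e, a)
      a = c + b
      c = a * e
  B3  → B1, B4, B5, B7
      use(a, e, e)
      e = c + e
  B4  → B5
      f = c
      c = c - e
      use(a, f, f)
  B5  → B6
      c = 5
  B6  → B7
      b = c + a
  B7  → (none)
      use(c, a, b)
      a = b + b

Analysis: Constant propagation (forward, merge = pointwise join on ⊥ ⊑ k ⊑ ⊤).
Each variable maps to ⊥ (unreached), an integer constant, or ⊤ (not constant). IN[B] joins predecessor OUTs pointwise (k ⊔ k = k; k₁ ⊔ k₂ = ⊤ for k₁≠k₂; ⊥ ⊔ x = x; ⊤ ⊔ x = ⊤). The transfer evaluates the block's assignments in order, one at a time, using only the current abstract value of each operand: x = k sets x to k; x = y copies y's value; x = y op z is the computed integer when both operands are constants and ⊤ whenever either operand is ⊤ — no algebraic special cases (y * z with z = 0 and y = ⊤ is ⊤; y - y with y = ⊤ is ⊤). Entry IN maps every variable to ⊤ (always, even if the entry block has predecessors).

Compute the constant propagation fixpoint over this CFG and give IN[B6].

Answer: {a: ⊤, b: ⊤, c: 5, d: ⊤, e: ⊤, f: ⊤}

Trace:
Fixpoint table:
  B0:  IN=(all ⊤)  OUT=(all ⊤)
  B1:  IN=(all ⊤)  OUT=(all ⊤)
  B2:  IN=(all ⊤)  OUT=(all ⊤)
  B3:  IN=(all ⊤)  OUT=(all ⊤)
  B4:  IN=(all ⊤)  OUT=(all ⊤)
  B5:  IN=(all ⊤)  OUT={c:5; rest ⊤}
  B6:  IN={c:5; rest ⊤}  OUT={c:5; rest ⊤}
  B7:  IN=(all ⊤)  OUT=(all ⊤)

Merge at B6: IN[B6] = OUT[B5] = {a: ⊤, b: ⊤, c: 5, d: ⊤, e: ⊤, f: ⊤}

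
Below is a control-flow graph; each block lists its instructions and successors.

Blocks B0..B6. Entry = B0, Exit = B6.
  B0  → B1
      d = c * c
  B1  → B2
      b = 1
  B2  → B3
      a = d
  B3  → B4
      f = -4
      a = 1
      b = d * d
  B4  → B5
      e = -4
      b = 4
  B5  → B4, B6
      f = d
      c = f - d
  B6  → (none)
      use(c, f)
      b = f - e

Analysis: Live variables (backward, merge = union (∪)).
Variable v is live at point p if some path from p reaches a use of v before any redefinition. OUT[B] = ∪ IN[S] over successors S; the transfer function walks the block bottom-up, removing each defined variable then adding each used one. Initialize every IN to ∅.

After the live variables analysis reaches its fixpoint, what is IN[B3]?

Converged values:
  B0: | IN={c} | OUT={d}
  B1: | IN={d} | OUT={d}
  B2: | IN={d} | OUT={d}
  B3: | IN={d} | OUT={d}
  B4: | IN={d} | OUT={d, e}
  B5: | IN={d, e} | OUT={c, d, e, f}
  B6: | IN={c, e, f} | OUT={}

Merge at B3: OUT[B3] = IN[B4] = {d}
Applying B3's transfer function to that OUT value gives IN[B3] (row B3 above).

Answer: {d}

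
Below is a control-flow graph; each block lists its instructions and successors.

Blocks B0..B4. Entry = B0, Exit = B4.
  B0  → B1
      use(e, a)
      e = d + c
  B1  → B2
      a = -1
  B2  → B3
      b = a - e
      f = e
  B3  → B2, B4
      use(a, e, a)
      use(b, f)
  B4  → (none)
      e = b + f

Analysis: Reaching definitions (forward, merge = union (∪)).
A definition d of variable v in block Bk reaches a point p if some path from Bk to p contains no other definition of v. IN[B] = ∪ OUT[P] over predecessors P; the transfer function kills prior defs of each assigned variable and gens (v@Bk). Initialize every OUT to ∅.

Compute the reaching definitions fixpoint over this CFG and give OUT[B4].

Answer: {a@B1, b@B2, e@B4, f@B2}

Derivation:
Converged values:
  B0: | IN={} | OUT={e@B0}
  B1: | IN={e@B0} | OUT={a@B1, e@B0}
  B2: | IN={a@B1, b@B2, e@B0, f@B2} | OUT={a@B1, b@B2, e@B0, f@B2}
  B3: | IN={a@B1, b@B2, e@B0, f@B2} | OUT={a@B1, b@B2, e@B0, f@B2}
  B4: | IN={a@B1, b@B2, e@B0, f@B2} | OUT={a@B1, b@B2, e@B4, f@B2}

Merge at B4: IN[B4] = OUT[B3] = {a@B1, b@B2, e@B0, f@B2}
Applying B4's transfer function to that IN value gives OUT[B4] (row B4 above).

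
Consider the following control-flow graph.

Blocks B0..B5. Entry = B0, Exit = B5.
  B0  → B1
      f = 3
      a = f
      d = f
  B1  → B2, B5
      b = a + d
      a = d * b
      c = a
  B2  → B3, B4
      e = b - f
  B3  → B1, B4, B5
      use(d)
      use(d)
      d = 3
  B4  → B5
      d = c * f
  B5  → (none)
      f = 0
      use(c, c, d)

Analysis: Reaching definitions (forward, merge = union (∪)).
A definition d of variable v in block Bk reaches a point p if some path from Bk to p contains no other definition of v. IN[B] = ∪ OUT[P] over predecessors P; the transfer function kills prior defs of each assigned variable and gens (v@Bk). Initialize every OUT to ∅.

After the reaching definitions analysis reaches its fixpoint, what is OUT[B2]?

Converged values:
  B0:   IN={}   OUT={a@B0, d@B0, f@B0}
  B1:   IN={a@B0, a@B1, b@B1, c@B1, d@B0, d@B3, e@B2, f@B0}   OUT={a@B1, b@B1, c@B1, d@B0, d@B3, e@B2, f@B0}
  B2:   IN={a@B1, b@B1, c@B1, d@B0, d@B3, e@B2, f@B0}   OUT={a@B1, b@B1, c@B1, d@B0, d@B3, e@B2, f@B0}
  B3:   IN={a@B1, b@B1, c@B1, d@B0, d@B3, e@B2, f@B0}   OUT={a@B1, b@B1, c@B1, d@B3, e@B2, f@B0}
  B4:   IN={a@B1, b@B1, c@B1, d@B0, d@B3, e@B2, f@B0}   OUT={a@B1, b@B1, c@B1, d@B4, e@B2, f@B0}
  B5:   IN={a@B1, b@B1, c@B1, d@B0, d@B3, d@B4, e@B2, f@B0}   OUT={a@B1, b@B1, c@B1, d@B0, d@B3, d@B4, e@B2, f@B5}

Merge at B2: IN[B2] = OUT[B1] = {a@B1, b@B1, c@B1, d@B0, d@B3, e@B2, f@B0}
Applying B2's transfer function to that IN value gives OUT[B2] (row B2 above).

Answer: {a@B1, b@B1, c@B1, d@B0, d@B3, e@B2, f@B0}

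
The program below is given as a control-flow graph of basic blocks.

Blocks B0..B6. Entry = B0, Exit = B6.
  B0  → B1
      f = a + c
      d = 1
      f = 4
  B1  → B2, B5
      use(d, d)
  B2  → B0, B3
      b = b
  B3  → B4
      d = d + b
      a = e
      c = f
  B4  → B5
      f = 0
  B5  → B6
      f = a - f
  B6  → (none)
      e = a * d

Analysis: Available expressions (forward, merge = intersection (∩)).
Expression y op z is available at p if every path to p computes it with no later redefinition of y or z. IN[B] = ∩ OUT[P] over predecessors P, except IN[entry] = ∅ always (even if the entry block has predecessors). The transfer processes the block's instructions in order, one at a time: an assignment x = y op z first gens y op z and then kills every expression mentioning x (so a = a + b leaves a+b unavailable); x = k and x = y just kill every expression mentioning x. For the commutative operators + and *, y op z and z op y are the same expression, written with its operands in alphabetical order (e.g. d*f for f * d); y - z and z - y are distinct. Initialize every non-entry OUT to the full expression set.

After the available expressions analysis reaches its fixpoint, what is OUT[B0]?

Converged values:
  B0:  IN={}  OUT={a+c}
  B1:  IN={a+c}  OUT={a+c}
  B2:  IN={a+c}  OUT={a+c}
  B3:  IN={a+c}  OUT={}
  B4:  IN={}  OUT={}
  B5:  IN={}  OUT={}
  B6:  IN={}  OUT={a*d}

Merge at B0 (entry node, so the boundary value {} is joined with the incoming edge(s)): IN[B0] = {} ∩ OUT[B2] = {}
Applying B0's transfer function to that IN value gives OUT[B0] (row B0 above).

Answer: {a+c}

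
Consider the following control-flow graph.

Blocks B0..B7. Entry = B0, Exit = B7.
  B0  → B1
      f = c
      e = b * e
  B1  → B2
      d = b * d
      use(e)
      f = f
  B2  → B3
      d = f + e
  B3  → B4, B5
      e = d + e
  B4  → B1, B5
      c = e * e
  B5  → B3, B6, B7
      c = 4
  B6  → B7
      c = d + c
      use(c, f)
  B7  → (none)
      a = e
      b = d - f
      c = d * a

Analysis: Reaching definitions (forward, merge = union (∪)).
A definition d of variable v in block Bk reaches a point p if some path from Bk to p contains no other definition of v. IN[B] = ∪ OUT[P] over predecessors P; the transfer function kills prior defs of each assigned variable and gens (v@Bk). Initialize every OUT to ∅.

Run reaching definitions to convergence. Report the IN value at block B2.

Answer: {c@B4, d@B1, e@B0, e@B3, f@B1}

Working:
Fixpoint table:
  B0:  IN={}  OUT={e@B0, f@B0}
  B1:  IN={c@B4, d@B2, e@B0, e@B3, f@B0, f@B1}  OUT={c@B4, d@B1, e@B0, e@B3, f@B1}
  B2:  IN={c@B4, d@B1, e@B0, e@B3, f@B1}  OUT={c@B4, d@B2, e@B0, e@B3, f@B1}
  B3:  IN={c@B4, c@B5, d@B2, e@B0, e@B3, f@B1}  OUT={c@B4, c@B5, d@B2, e@B3, f@B1}
  B4:  IN={c@B4, c@B5, d@B2, e@B3, f@B1}  OUT={c@B4, d@B2, e@B3, f@B1}
  B5:  IN={c@B4, c@B5, d@B2, e@B3, f@B1}  OUT={c@B5, d@B2, e@B3, f@B1}
  B6:  IN={c@B5, d@B2, e@B3, f@B1}  OUT={c@B6, d@B2, e@B3, f@B1}
  B7:  IN={c@B5, c@B6, d@B2, e@B3, f@B1}  OUT={a@B7, b@B7, c@B7, d@B2, e@B3, f@B1}

Merge at B2: IN[B2] = OUT[B1] = {c@B4, d@B1, e@B0, e@B3, f@B1}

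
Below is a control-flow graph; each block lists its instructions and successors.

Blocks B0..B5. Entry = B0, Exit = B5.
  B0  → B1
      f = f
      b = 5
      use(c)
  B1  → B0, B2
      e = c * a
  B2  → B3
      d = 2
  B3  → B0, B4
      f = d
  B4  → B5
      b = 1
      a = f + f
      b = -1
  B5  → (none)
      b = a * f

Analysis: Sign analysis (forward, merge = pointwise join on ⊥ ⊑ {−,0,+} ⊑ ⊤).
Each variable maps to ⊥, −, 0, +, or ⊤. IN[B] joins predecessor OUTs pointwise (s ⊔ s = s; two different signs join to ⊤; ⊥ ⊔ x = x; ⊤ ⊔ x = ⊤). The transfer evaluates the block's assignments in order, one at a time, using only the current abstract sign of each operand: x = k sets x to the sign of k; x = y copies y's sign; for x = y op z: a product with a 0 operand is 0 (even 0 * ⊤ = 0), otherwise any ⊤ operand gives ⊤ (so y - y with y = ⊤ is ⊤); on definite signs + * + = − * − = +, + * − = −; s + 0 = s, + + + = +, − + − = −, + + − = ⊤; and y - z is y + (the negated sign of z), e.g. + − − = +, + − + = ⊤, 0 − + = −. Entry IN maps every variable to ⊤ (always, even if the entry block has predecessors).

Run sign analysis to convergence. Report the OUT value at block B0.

Converged values:
  B0:   IN=(all ⊤)   OUT={b:+; rest ⊤}
  B1:   IN={b:+; rest ⊤}   OUT={b:+; rest ⊤}
  B2:   IN={b:+; rest ⊤}   OUT={b:+, d:+; rest ⊤}
  B3:   IN={b:+, d:+; rest ⊤}   OUT={b:+, d:+, f:+; rest ⊤}
  B4:   IN={b:+, d:+, f:+; rest ⊤}   OUT={a:+, b:-, d:+, f:+; rest ⊤}
  B5:   IN={a:+, b:-, d:+, f:+; rest ⊤}   OUT={a:+, b:+, d:+, f:+; rest ⊤}

Merge at B0 (entry node, so the boundary value (all ⊤) is joined with the incoming edge(s)): IN[B0] = (all ⊤) ⊔ OUT[B1] ⊔ OUT[B3] = {a: ⊤, b: ⊤, c: ⊤, d: ⊤, e: ⊤, f: ⊤}
Applying B0's transfer function to that IN value gives OUT[B0] (row B0 above).

Answer: {a: ⊤, b: +, c: ⊤, d: ⊤, e: ⊤, f: ⊤}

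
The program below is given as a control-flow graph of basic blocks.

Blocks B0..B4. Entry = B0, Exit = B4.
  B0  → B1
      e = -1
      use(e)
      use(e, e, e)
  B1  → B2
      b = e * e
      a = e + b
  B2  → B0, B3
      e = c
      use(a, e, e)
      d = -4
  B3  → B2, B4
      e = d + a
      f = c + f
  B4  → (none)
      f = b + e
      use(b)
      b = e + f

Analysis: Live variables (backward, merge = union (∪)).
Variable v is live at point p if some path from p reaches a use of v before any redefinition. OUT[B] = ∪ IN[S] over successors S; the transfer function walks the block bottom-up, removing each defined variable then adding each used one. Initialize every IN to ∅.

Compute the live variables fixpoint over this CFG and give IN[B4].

Fixpoint table:
  B0:  IN={c, f}  OUT={c, e, f}
  B1:  IN={c, e, f}  OUT={a, b, c, f}
  B2:  IN={a, b, c, f}  OUT={a, b, c, d, f}
  B3:  IN={a, b, c, d, f}  OUT={a, b, c, e, f}
  B4:  IN={b, e}  OUT={}

B4 is the boundary node: OUT[B4] = {}
Applying B4's transfer function to that OUT value gives IN[B4] (row B4 above).

Answer: {b, e}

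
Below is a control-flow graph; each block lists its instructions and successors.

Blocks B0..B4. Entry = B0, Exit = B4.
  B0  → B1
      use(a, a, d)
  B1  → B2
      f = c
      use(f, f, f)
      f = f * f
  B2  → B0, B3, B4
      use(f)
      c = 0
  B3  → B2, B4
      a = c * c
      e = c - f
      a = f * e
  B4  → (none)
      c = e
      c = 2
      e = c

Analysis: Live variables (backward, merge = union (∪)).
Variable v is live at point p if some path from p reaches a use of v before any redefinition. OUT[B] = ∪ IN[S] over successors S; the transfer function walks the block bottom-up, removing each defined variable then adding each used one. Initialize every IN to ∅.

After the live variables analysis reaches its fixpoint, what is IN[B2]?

Fixpoint table:
  B0: | IN={a, c, d, e} | OUT={a, c, d, e}
  B1: | IN={a, c, d, e} | OUT={a, d, e, f}
  B2: | IN={a, d, e, f} | OUT={a, c, d, e, f}
  B3: | IN={c, d, f} | OUT={a, d, e, f}
  B4: | IN={e} | OUT={}

Merge at B2: OUT[B2] = IN[B0] ⊔ IN[B3] ⊔ IN[B4] = {a, c, d, e, f}
Applying B2's transfer function to that OUT value gives IN[B2] (row B2 above).

Answer: {a, d, e, f}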